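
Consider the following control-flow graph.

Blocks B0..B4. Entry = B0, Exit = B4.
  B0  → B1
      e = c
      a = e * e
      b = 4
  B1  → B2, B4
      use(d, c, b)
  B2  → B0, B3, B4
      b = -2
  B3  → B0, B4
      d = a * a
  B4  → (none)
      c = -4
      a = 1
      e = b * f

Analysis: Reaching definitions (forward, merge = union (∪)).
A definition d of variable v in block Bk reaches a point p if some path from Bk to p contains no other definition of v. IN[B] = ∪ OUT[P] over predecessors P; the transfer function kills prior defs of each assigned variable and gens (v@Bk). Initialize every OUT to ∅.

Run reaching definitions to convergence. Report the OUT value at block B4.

Per-block solution:
  B0:   IN={a@B0, b@B2, d@B3, e@B0}   OUT={a@B0, b@B0, d@B3, e@B0}
  B1:   IN={a@B0, b@B0, d@B3, e@B0}   OUT={a@B0, b@B0, d@B3, e@B0}
  B2:   IN={a@B0, b@B0, d@B3, e@B0}   OUT={a@B0, b@B2, d@B3, e@B0}
  B3:   IN={a@B0, b@B2, d@B3, e@B0}   OUT={a@B0, b@B2, d@B3, e@B0}
  B4:   IN={a@B0, b@B0, b@B2, d@B3, e@B0}   OUT={a@B4, b@B0, b@B2, c@B4, d@B3, e@B4}

Merge at B4: IN[B4] = OUT[B1] ⊔ OUT[B2] ⊔ OUT[B3] = {a@B0, b@B0, b@B2, d@B3, e@B0}
Applying B4's transfer function to that IN value gives OUT[B4] (row B4 above).

Answer: {a@B4, b@B0, b@B2, c@B4, d@B3, e@B4}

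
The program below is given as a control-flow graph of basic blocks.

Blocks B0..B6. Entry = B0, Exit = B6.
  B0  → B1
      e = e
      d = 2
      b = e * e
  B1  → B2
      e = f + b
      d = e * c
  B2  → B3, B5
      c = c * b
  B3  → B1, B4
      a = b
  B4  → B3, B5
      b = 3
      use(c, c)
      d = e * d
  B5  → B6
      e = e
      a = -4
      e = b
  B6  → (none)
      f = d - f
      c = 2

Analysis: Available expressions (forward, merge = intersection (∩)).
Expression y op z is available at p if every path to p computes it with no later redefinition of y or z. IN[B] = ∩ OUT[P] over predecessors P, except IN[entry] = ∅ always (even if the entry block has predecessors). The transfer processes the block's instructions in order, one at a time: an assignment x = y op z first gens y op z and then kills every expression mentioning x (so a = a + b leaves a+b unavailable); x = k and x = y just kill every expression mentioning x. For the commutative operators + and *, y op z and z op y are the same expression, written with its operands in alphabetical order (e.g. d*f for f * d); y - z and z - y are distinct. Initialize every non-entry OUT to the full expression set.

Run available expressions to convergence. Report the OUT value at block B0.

Converged values:
  B0:  IN={}  OUT={e*e}
  B1:  IN={}  OUT={b+f, c*e}
  B2:  IN={b+f, c*e}  OUT={b+f}
  B3:  IN={}  OUT={}
  B4:  IN={}  OUT={}
  B5:  IN={}  OUT={}
  B6:  IN={}  OUT={}

B0 is the boundary node: IN[B0] = {}
Applying B0's transfer function to that IN value gives OUT[B0] (row B0 above).

Answer: {e*e}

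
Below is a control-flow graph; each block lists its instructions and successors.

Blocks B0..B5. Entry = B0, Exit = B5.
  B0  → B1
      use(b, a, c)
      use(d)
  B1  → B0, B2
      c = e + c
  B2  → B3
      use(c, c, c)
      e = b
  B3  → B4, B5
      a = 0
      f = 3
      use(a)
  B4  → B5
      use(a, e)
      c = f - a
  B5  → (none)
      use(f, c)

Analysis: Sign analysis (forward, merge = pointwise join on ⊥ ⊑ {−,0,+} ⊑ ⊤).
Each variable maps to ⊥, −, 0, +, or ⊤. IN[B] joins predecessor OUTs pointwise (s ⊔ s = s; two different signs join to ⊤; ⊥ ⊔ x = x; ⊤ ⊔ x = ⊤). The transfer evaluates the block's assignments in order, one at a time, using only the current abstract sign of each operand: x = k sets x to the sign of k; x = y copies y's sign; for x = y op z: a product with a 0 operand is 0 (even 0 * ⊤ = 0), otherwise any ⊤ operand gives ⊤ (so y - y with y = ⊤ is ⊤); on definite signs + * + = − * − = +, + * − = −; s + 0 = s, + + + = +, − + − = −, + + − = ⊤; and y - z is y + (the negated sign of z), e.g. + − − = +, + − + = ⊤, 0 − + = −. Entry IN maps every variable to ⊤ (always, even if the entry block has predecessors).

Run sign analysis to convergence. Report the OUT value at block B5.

Answer: {a: 0, b: ⊤, c: ⊤, d: ⊤, e: ⊤, f: +}

Derivation:
Converged values:
  B0: | IN=(all ⊤) | OUT=(all ⊤)
  B1: | IN=(all ⊤) | OUT=(all ⊤)
  B2: | IN=(all ⊤) | OUT=(all ⊤)
  B3: | IN=(all ⊤) | OUT={a:0, f:+; rest ⊤}
  B4: | IN={a:0, f:+; rest ⊤} | OUT={a:0, c:+, f:+; rest ⊤}
  B5: | IN={a:0, f:+; rest ⊤} | OUT={a:0, f:+; rest ⊤}

Merge at B5: IN[B5] = OUT[B3] ⊔ OUT[B4] = {a: 0, b: ⊤, c: ⊤, d: ⊤, e: ⊤, f: +}
Applying B5's transfer function to that IN value gives OUT[B5] (row B5 above).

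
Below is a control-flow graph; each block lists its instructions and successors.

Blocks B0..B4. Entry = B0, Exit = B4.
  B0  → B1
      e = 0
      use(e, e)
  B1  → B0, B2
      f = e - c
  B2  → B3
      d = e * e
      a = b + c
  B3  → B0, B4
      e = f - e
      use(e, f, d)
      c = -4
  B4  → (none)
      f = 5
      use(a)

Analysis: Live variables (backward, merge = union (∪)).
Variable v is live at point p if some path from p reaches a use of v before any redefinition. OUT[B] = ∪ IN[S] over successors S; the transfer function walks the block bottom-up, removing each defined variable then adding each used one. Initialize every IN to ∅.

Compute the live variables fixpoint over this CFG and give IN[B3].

Fixpoint table:
  B0: | IN={b, c} | OUT={b, c, e}
  B1: | IN={b, c, e} | OUT={b, c, e, f}
  B2: | IN={b, c, e, f} | OUT={a, b, d, e, f}
  B3: | IN={a, b, d, e, f} | OUT={a, b, c}
  B4: | IN={a} | OUT={}

Merge at B3: OUT[B3] = IN[B0] ⊔ IN[B4] = {a, b, c}
Applying B3's transfer function to that OUT value gives IN[B3] (row B3 above).

Answer: {a, b, d, e, f}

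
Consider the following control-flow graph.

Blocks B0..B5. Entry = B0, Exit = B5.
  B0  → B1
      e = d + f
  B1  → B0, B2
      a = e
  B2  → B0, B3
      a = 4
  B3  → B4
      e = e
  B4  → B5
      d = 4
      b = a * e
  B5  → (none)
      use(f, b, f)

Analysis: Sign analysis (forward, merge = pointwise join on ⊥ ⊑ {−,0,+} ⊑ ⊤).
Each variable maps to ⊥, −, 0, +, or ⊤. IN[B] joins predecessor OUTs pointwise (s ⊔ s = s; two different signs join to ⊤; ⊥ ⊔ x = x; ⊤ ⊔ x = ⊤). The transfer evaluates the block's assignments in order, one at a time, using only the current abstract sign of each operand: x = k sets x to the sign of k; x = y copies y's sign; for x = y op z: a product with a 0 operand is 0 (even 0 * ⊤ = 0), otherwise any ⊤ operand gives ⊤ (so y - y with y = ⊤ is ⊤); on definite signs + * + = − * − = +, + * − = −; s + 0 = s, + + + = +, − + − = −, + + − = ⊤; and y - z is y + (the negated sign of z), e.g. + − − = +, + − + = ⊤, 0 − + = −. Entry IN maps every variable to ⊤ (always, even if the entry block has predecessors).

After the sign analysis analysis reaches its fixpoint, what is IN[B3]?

Answer: {a: +, b: ⊤, c: ⊤, d: ⊤, e: ⊤, f: ⊤}

Derivation:
Converged values:
  B0: | IN=(all ⊤) | OUT=(all ⊤)
  B1: | IN=(all ⊤) | OUT=(all ⊤)
  B2: | IN=(all ⊤) | OUT={a:+; rest ⊤}
  B3: | IN={a:+; rest ⊤} | OUT={a:+; rest ⊤}
  B4: | IN={a:+; rest ⊤} | OUT={a:+, d:+; rest ⊤}
  B5: | IN={a:+, d:+; rest ⊤} | OUT={a:+, d:+; rest ⊤}

Merge at B3: IN[B3] = OUT[B2] = {a: +, b: ⊤, c: ⊤, d: ⊤, e: ⊤, f: ⊤}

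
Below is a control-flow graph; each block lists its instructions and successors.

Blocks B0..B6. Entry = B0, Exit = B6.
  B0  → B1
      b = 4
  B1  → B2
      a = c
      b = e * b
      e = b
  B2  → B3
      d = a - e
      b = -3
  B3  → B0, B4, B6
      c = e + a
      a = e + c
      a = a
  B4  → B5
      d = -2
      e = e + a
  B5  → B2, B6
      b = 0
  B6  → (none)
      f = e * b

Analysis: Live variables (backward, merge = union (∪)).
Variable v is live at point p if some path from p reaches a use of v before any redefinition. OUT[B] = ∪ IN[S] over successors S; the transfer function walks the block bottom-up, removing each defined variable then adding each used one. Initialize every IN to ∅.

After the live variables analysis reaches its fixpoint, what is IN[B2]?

Converged values:
  B0: | IN={c, e} | OUT={b, c, e}
  B1: | IN={b, c, e} | OUT={a, e}
  B2: | IN={a, e} | OUT={a, b, e}
  B3: | IN={a, b, e} | OUT={a, b, c, e}
  B4: | IN={a, e} | OUT={a, e}
  B5: | IN={a, e} | OUT={a, b, e}
  B6: | IN={b, e} | OUT={}

Merge at B2: OUT[B2] = IN[B3] = {a, b, e}
Applying B2's transfer function to that OUT value gives IN[B2] (row B2 above).

Answer: {a, e}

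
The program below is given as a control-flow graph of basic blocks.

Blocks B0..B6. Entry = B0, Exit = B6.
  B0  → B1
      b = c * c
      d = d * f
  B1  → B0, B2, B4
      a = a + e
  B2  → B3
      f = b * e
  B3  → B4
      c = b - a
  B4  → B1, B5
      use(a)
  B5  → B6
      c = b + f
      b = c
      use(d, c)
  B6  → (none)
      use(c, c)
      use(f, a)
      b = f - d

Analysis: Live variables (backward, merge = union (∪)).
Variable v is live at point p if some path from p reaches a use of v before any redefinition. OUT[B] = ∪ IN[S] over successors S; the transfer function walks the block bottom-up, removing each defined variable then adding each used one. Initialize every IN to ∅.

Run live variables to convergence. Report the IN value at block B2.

Per-block solution:
  B0: | IN={a, c, d, e, f} | OUT={a, b, c, d, e, f}
  B1: | IN={a, b, c, d, e, f} | OUT={a, b, c, d, e, f}
  B2: | IN={a, b, d, e} | OUT={a, b, d, e, f}
  B3: | IN={a, b, d, e, f} | OUT={a, b, c, d, e, f}
  B4: | IN={a, b, c, d, e, f} | OUT={a, b, c, d, e, f}
  B5: | IN={a, b, d, f} | OUT={a, c, d, f}
  B6: | IN={a, c, d, f} | OUT={}

Merge at B2: OUT[B2] = IN[B3] = {a, b, d, e, f}
Applying B2's transfer function to that OUT value gives IN[B2] (row B2 above).

Answer: {a, b, d, e}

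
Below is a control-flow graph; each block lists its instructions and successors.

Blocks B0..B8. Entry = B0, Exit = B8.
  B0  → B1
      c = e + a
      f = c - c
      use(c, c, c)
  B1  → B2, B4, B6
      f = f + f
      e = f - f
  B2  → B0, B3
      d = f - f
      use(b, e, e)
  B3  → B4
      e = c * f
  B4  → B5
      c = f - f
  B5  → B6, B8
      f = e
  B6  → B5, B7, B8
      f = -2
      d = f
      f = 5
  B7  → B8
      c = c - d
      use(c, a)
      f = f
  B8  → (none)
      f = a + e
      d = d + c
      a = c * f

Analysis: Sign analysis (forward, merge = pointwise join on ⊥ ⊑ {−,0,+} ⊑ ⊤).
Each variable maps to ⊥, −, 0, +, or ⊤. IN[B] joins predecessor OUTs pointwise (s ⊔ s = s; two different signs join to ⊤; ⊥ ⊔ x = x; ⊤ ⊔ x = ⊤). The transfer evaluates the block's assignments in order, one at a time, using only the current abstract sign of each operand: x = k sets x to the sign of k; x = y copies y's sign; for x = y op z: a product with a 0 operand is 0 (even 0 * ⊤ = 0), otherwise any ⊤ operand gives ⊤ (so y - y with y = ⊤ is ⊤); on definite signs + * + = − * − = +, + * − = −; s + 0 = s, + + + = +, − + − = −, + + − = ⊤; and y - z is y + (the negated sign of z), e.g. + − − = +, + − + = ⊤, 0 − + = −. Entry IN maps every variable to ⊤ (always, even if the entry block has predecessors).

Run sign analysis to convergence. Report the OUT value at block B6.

Per-block solution:
  B0:   IN=(all ⊤)   OUT=(all ⊤)
  B1:   IN=(all ⊤)   OUT=(all ⊤)
  B2:   IN=(all ⊤)   OUT=(all ⊤)
  B3:   IN=(all ⊤)   OUT=(all ⊤)
  B4:   IN=(all ⊤)   OUT=(all ⊤)
  B5:   IN=(all ⊤)   OUT=(all ⊤)
  B6:   IN=(all ⊤)   OUT={d:-, f:+; rest ⊤}
  B7:   IN={d:-, f:+; rest ⊤}   OUT={d:-, f:+; rest ⊤}
  B8:   IN=(all ⊤)   OUT=(all ⊤)

Merge at B6: IN[B6] = OUT[B1] ⊔ OUT[B5] = {a: ⊤, b: ⊤, c: ⊤, d: ⊤, e: ⊤, f: ⊤}
Applying B6's transfer function to that IN value gives OUT[B6] (row B6 above).

Answer: {a: ⊤, b: ⊤, c: ⊤, d: -, e: ⊤, f: +}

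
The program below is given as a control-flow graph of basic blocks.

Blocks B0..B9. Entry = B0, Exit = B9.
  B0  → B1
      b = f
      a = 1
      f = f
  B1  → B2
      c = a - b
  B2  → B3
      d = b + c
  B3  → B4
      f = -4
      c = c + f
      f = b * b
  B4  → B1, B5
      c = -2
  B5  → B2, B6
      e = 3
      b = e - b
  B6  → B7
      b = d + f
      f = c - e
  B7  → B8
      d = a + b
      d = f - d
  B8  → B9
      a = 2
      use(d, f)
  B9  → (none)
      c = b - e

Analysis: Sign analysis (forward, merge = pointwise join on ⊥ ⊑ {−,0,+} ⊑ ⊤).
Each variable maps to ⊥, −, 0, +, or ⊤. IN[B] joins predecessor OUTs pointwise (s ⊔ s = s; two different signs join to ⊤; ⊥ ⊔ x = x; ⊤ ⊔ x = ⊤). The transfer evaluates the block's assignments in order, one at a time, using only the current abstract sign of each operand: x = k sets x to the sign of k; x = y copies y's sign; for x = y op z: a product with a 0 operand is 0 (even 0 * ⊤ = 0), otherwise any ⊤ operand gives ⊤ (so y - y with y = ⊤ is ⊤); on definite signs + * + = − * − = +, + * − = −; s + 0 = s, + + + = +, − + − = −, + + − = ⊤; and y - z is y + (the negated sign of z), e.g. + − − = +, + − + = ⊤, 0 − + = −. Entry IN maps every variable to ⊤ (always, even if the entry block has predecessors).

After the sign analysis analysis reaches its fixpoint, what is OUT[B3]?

Fixpoint table:
  B0:  IN=(all ⊤)  OUT={a:+; rest ⊤}
  B1:  IN={a:+; rest ⊤}  OUT={a:+; rest ⊤}
  B2:  IN={a:+; rest ⊤}  OUT={a:+; rest ⊤}
  B3:  IN={a:+; rest ⊤}  OUT={a:+; rest ⊤}
  B4:  IN={a:+; rest ⊤}  OUT={a:+, c:-; rest ⊤}
  B5:  IN={a:+, c:-; rest ⊤}  OUT={a:+, c:-, e:+; rest ⊤}
  B6:  IN={a:+, c:-, e:+; rest ⊤}  OUT={a:+, c:-, e:+, f:-; rest ⊤}
  B7:  IN={a:+, c:-, e:+, f:-; rest ⊤}  OUT={a:+, c:-, e:+, f:-; rest ⊤}
  B8:  IN={a:+, c:-, e:+, f:-; rest ⊤}  OUT={a:+, c:-, e:+, f:-; rest ⊤}
  B9:  IN={a:+, c:-, e:+, f:-; rest ⊤}  OUT={a:+, e:+, f:-; rest ⊤}

Merge at B3: IN[B3] = OUT[B2] = {a: +, b: ⊤, c: ⊤, d: ⊤, e: ⊤, f: ⊤}
Applying B3's transfer function to that IN value gives OUT[B3] (row B3 above).

Answer: {a: +, b: ⊤, c: ⊤, d: ⊤, e: ⊤, f: ⊤}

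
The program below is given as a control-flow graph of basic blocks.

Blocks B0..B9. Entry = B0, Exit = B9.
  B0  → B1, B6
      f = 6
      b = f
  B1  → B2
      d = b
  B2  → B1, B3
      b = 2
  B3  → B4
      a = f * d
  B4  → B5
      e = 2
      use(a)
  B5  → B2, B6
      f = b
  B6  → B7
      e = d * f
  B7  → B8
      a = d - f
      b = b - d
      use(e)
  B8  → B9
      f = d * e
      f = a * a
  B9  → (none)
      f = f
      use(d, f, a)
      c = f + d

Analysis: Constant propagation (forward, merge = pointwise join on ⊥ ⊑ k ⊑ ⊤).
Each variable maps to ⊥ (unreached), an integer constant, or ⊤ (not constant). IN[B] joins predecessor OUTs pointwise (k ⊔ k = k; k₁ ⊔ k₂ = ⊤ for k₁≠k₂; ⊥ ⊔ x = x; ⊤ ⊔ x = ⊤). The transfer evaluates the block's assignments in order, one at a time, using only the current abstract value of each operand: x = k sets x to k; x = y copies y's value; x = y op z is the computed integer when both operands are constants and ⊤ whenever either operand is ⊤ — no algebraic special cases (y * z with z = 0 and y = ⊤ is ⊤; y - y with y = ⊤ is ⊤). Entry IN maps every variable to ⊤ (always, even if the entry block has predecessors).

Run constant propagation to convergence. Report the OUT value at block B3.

Fixpoint table:
  B0: | IN=(all ⊤) | OUT={b:6, f:6; rest ⊤}
  B1: | IN=(all ⊤) | OUT=(all ⊤)
  B2: | IN=(all ⊤) | OUT={b:2; rest ⊤}
  B3: | IN={b:2; rest ⊤} | OUT={b:2; rest ⊤}
  B4: | IN={b:2; rest ⊤} | OUT={b:2, e:2; rest ⊤}
  B5: | IN={b:2, e:2; rest ⊤} | OUT={b:2, e:2, f:2; rest ⊤}
  B6: | IN=(all ⊤) | OUT=(all ⊤)
  B7: | IN=(all ⊤) | OUT=(all ⊤)
  B8: | IN=(all ⊤) | OUT=(all ⊤)
  B9: | IN=(all ⊤) | OUT=(all ⊤)

Merge at B3: IN[B3] = OUT[B2] = {a: ⊤, b: 2, c: ⊤, d: ⊤, e: ⊤, f: ⊤}
Applying B3's transfer function to that IN value gives OUT[B3] (row B3 above).

Answer: {a: ⊤, b: 2, c: ⊤, d: ⊤, e: ⊤, f: ⊤}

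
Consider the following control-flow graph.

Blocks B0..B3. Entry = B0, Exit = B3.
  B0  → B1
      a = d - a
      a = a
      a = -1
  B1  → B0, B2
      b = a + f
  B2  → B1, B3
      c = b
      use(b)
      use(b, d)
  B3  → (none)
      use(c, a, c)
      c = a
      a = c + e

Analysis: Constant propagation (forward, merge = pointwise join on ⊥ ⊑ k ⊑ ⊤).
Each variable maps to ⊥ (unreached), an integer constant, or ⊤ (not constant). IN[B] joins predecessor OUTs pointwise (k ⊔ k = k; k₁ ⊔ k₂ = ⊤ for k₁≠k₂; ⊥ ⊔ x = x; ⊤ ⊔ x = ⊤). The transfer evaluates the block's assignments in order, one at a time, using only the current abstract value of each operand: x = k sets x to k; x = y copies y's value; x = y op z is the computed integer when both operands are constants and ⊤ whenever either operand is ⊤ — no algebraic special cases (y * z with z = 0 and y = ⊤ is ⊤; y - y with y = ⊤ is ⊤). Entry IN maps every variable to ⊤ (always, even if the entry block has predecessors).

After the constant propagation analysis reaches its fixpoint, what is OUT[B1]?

Converged values:
  B0: | IN=(all ⊤) | OUT={a:-1; rest ⊤}
  B1: | IN={a:-1; rest ⊤} | OUT={a:-1; rest ⊤}
  B2: | IN={a:-1; rest ⊤} | OUT={a:-1; rest ⊤}
  B3: | IN={a:-1; rest ⊤} | OUT={c:-1; rest ⊤}

Merge at B1: IN[B1] = OUT[B0] ⊔ OUT[B2] = {a: -1, b: ⊤, c: ⊤, d: ⊤, e: ⊤, f: ⊤}
Applying B1's transfer function to that IN value gives OUT[B1] (row B1 above).

Answer: {a: -1, b: ⊤, c: ⊤, d: ⊤, e: ⊤, f: ⊤}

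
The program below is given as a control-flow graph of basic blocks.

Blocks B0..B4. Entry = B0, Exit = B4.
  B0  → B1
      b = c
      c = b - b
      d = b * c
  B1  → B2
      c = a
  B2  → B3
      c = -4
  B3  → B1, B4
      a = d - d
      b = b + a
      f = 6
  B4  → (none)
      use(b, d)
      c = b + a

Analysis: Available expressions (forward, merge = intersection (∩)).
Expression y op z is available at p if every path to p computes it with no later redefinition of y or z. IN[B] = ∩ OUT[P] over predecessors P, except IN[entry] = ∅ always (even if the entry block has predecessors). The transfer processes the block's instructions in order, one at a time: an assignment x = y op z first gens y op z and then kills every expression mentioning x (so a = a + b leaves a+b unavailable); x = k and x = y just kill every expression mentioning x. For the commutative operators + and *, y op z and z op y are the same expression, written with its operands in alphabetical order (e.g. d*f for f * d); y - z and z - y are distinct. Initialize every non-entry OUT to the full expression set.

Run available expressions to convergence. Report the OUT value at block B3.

Answer: {d-d}

Derivation:
Per-block solution:
  B0:   IN={}   OUT={b*c, b-b}
  B1:   IN={}   OUT={}
  B2:   IN={}   OUT={}
  B3:   IN={}   OUT={d-d}
  B4:   IN={d-d}   OUT={a+b, d-d}

Merge at B3: IN[B3] = OUT[B2] = {}
Applying B3's transfer function to that IN value gives OUT[B3] (row B3 above).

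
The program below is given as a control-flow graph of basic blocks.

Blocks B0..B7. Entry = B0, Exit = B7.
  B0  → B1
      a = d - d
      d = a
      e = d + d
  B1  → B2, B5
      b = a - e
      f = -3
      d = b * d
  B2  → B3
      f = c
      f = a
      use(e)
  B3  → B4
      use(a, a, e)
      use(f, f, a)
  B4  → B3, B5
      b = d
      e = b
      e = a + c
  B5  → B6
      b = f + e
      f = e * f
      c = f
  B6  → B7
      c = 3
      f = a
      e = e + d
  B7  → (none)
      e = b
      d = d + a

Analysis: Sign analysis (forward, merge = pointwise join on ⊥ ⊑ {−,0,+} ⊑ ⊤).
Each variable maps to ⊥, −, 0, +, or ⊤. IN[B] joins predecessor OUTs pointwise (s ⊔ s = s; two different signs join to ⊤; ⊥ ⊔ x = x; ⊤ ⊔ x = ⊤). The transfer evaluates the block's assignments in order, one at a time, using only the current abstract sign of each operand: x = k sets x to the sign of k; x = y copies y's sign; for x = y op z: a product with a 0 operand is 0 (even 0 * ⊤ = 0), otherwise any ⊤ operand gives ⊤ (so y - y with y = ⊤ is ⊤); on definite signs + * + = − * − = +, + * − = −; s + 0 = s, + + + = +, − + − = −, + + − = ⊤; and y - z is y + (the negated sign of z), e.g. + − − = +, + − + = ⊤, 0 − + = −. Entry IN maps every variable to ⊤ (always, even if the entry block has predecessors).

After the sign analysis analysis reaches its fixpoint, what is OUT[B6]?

Converged values:
  B0:  IN=(all ⊤)  OUT=(all ⊤)
  B1:  IN=(all ⊤)  OUT={f:-; rest ⊤}
  B2:  IN={f:-; rest ⊤}  OUT=(all ⊤)
  B3:  IN=(all ⊤)  OUT=(all ⊤)
  B4:  IN=(all ⊤)  OUT=(all ⊤)
  B5:  IN=(all ⊤)  OUT=(all ⊤)
  B6:  IN=(all ⊤)  OUT={c:+; rest ⊤}
  B7:  IN={c:+; rest ⊤}  OUT={c:+; rest ⊤}

Merge at B6: IN[B6] = OUT[B5] = {a: ⊤, b: ⊤, c: ⊤, d: ⊤, e: ⊤, f: ⊤}
Applying B6's transfer function to that IN value gives OUT[B6] (row B6 above).

Answer: {a: ⊤, b: ⊤, c: +, d: ⊤, e: ⊤, f: ⊤}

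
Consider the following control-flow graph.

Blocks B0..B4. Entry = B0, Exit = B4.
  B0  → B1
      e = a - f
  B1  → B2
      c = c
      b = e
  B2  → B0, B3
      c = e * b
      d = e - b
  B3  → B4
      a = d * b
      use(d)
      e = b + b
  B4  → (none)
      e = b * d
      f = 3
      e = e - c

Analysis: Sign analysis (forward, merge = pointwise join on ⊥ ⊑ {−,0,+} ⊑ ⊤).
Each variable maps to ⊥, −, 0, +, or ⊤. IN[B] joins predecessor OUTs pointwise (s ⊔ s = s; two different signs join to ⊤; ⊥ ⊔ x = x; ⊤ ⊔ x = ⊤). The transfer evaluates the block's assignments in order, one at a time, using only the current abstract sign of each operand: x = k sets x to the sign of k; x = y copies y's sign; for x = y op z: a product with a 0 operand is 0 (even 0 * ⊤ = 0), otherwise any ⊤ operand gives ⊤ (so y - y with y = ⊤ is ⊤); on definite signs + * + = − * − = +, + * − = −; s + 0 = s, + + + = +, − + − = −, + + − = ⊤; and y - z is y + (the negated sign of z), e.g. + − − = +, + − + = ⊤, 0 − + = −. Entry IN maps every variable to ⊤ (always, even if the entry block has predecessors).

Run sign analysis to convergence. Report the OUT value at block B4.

Fixpoint table:
  B0: | IN=(all ⊤) | OUT=(all ⊤)
  B1: | IN=(all ⊤) | OUT=(all ⊤)
  B2: | IN=(all ⊤) | OUT=(all ⊤)
  B3: | IN=(all ⊤) | OUT=(all ⊤)
  B4: | IN=(all ⊤) | OUT={f:+; rest ⊤}

Merge at B4: IN[B4] = OUT[B3] = {a: ⊤, b: ⊤, c: ⊤, d: ⊤, e: ⊤, f: ⊤}
Applying B4's transfer function to that IN value gives OUT[B4] (row B4 above).

Answer: {a: ⊤, b: ⊤, c: ⊤, d: ⊤, e: ⊤, f: +}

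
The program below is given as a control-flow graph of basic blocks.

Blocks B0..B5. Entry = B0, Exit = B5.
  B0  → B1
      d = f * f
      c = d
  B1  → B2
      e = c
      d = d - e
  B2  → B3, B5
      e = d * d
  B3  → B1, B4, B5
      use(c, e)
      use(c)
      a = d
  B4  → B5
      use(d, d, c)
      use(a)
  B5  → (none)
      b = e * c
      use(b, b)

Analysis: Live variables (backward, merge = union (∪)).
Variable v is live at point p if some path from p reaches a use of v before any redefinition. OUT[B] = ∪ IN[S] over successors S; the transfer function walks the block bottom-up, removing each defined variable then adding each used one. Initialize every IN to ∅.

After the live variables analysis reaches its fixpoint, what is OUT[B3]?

Answer: {a, c, d, e}

Trace:
Per-block solution:
  B0:   IN={f}   OUT={c, d}
  B1:   IN={c, d}   OUT={c, d}
  B2:   IN={c, d}   OUT={c, d, e}
  B3:   IN={c, d, e}   OUT={a, c, d, e}
  B4:   IN={a, c, d, e}   OUT={c, e}
  B5:   IN={c, e}   OUT={}

Merge at B3: OUT[B3] = IN[B1] ⊔ IN[B4] ⊔ IN[B5] = {a, c, d, e}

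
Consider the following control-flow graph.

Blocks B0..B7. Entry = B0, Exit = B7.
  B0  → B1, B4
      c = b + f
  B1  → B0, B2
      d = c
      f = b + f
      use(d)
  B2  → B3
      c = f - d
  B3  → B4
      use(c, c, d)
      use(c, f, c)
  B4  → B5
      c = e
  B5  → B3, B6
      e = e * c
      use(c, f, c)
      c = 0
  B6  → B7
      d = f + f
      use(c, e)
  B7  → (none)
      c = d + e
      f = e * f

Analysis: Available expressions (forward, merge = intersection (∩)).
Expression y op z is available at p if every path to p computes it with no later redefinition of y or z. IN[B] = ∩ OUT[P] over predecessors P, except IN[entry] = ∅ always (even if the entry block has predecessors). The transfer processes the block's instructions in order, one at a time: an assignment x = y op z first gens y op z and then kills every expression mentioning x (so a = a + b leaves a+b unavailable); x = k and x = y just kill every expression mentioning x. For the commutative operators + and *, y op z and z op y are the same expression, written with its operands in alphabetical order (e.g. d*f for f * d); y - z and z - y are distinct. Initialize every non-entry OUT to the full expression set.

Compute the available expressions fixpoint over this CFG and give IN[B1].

Answer: {b+f}

Trace:
Converged values:
  B0:  IN={}  OUT={b+f}
  B1:  IN={b+f}  OUT={}
  B2:  IN={}  OUT={f-d}
  B3:  IN={}  OUT={}
  B4:  IN={}  OUT={}
  B5:  IN={}  OUT={}
  B6:  IN={}  OUT={f+f}
  B7:  IN={f+f}  OUT={d+e}

Merge at B1: IN[B1] = OUT[B0] = {b+f}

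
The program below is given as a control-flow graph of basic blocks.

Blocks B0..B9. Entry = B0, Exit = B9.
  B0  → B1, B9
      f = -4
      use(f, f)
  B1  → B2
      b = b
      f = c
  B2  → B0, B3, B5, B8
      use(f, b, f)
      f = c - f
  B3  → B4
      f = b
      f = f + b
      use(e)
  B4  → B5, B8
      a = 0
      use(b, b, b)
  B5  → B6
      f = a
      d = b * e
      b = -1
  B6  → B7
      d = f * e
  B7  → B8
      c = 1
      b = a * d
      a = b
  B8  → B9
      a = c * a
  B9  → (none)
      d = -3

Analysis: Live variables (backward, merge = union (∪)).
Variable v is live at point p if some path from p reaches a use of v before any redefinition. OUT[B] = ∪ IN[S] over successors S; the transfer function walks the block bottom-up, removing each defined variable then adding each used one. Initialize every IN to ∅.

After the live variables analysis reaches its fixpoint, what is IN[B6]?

Converged values:
  B0:   IN={a, b, c, e}   OUT={a, b, c, e}
  B1:   IN={a, b, c, e}   OUT={a, b, c, e, f}
  B2:   IN={a, b, c, e, f}   OUT={a, b, c, e}
  B3:   IN={b, c, e}   OUT={b, c, e}
  B4:   IN={b, c, e}   OUT={a, b, c, e}
  B5:   IN={a, b, e}   OUT={a, e, f}
  B6:   IN={a, e, f}   OUT={a, d}
  B7:   IN={a, d}   OUT={a, c}
  B8:   IN={a, c}   OUT={}
  B9:   IN={}   OUT={}

Merge at B6: OUT[B6] = IN[B7] = {a, d}
Applying B6's transfer function to that OUT value gives IN[B6] (row B6 above).

Answer: {a, e, f}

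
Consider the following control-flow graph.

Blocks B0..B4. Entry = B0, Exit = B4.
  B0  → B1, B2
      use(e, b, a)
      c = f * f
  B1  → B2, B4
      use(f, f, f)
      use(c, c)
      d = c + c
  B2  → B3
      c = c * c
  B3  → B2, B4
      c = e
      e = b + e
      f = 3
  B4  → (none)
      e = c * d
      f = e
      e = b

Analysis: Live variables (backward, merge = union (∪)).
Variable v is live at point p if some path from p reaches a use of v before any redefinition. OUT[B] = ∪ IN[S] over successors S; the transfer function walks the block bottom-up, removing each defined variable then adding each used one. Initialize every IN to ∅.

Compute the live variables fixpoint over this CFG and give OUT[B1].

Converged values:
  B0: | IN={a, b, d, e, f} | OUT={b, c, d, e, f}
  B1: | IN={b, c, e, f} | OUT={b, c, d, e}
  B2: | IN={b, c, d, e} | OUT={b, d, e}
  B3: | IN={b, d, e} | OUT={b, c, d, e}
  B4: | IN={b, c, d} | OUT={}

Merge at B1: OUT[B1] = IN[B2] ⊔ IN[B4] = {b, c, d, e}

Answer: {b, c, d, e}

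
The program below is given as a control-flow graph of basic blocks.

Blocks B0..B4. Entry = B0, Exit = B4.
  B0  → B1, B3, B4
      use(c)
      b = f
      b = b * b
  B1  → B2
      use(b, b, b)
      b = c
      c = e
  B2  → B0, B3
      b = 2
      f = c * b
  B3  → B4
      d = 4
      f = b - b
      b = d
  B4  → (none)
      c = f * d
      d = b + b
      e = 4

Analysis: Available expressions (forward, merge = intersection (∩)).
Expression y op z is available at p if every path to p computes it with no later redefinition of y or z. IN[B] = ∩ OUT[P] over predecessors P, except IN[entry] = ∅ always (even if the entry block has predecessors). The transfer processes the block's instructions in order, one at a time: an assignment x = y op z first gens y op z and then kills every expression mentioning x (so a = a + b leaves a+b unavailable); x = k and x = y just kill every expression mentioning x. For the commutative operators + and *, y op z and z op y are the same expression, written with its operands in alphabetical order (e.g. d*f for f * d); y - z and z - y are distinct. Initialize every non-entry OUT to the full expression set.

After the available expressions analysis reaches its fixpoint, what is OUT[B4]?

Answer: {b+b}

Trace:
Per-block solution:
  B0:  IN={}  OUT={}
  B1:  IN={}  OUT={}
  B2:  IN={}  OUT={b*c}
  B3:  IN={}  OUT={}
  B4:  IN={}  OUT={b+b}

Merge at B4: IN[B4] = OUT[B0] ∩ OUT[B3] = {}
Applying B4's transfer function to that IN value gives OUT[B4] (row B4 above).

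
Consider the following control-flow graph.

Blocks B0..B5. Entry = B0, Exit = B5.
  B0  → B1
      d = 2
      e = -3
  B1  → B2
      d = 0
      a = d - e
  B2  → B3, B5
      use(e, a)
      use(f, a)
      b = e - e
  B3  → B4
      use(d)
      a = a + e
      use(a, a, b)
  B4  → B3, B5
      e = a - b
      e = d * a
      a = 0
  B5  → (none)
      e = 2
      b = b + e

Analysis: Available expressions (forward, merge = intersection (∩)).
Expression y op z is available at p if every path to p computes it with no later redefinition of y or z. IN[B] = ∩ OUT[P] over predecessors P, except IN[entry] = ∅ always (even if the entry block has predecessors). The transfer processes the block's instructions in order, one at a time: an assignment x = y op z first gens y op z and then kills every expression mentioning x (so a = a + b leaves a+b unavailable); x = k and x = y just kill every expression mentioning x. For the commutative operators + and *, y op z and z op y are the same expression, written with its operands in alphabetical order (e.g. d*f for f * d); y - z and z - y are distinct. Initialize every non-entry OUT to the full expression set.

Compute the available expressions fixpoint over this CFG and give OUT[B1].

Fixpoint table:
  B0:  IN={}  OUT={}
  B1:  IN={}  OUT={d-e}
  B2:  IN={d-e}  OUT={d-e, e-e}
  B3:  IN={}  OUT={}
  B4:  IN={}  OUT={}
  B5:  IN={}  OUT={}

Merge at B1: IN[B1] = OUT[B0] = {}
Applying B1's transfer function to that IN value gives OUT[B1] (row B1 above).

Answer: {d-e}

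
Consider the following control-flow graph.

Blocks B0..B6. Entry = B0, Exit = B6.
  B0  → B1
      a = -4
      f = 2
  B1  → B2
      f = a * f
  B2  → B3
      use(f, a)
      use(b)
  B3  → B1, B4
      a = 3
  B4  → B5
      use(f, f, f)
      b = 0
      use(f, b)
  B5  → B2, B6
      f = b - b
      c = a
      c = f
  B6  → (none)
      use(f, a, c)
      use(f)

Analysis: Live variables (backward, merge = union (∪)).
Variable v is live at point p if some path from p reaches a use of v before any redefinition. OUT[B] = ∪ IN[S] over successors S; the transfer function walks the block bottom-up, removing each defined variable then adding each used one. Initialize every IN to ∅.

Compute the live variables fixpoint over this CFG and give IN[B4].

Answer: {a, f}

Derivation:
Fixpoint table:
  B0:  IN={b}  OUT={a, b, f}
  B1:  IN={a, b, f}  OUT={a, b, f}
  B2:  IN={a, b, f}  OUT={b, f}
  B3:  IN={b, f}  OUT={a, b, f}
  B4:  IN={a, f}  OUT={a, b}
  B5:  IN={a, b}  OUT={a, b, c, f}
  B6:  IN={a, c, f}  OUT={}

Merge at B4: OUT[B4] = IN[B5] = {a, b}
Applying B4's transfer function to that OUT value gives IN[B4] (row B4 above).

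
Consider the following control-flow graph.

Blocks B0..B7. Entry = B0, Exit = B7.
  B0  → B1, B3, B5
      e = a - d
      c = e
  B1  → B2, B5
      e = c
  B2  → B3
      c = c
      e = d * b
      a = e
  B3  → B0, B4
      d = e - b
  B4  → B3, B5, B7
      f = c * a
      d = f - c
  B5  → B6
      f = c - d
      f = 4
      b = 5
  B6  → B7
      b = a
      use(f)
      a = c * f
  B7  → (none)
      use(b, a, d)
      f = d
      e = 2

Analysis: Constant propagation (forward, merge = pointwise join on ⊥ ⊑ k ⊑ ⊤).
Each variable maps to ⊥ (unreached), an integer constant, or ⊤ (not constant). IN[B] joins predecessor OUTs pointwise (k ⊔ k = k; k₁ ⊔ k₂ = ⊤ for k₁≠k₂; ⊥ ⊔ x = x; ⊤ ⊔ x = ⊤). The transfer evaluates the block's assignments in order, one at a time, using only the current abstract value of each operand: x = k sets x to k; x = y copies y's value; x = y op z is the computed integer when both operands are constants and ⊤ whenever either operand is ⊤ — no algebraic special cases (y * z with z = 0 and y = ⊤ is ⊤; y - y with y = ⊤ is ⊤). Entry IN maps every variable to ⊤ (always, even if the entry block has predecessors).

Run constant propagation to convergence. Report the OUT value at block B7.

Fixpoint table:
  B0: | IN=(all ⊤) | OUT=(all ⊤)
  B1: | IN=(all ⊤) | OUT=(all ⊤)
  B2: | IN=(all ⊤) | OUT=(all ⊤)
  B3: | IN=(all ⊤) | OUT=(all ⊤)
  B4: | IN=(all ⊤) | OUT=(all ⊤)
  B5: | IN=(all ⊤) | OUT={b:5, f:4; rest ⊤}
  B6: | IN={b:5, f:4; rest ⊤} | OUT={f:4; rest ⊤}
  B7: | IN=(all ⊤) | OUT={e:2; rest ⊤}

Merge at B7: IN[B7] = OUT[B4] ⊔ OUT[B6] = {a: ⊤, b: ⊤, c: ⊤, d: ⊤, e: ⊤, f: ⊤}
Applying B7's transfer function to that IN value gives OUT[B7] (row B7 above).

Answer: {a: ⊤, b: ⊤, c: ⊤, d: ⊤, e: 2, f: ⊤}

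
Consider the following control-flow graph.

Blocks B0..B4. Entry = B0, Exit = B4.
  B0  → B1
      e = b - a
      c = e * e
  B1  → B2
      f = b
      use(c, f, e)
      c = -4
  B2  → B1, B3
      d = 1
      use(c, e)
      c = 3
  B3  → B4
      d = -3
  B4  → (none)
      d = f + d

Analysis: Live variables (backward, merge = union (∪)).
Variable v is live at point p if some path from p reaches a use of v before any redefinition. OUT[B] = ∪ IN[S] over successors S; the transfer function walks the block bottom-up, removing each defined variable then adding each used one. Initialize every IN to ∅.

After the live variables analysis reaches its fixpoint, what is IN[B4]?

Answer: {d, f}

Derivation:
Converged values:
  B0:  IN={a, b}  OUT={b, c, e}
  B1:  IN={b, c, e}  OUT={b, c, e, f}
  B2:  IN={b, c, e, f}  OUT={b, c, e, f}
  B3:  IN={f}  OUT={d, f}
  B4:  IN={d, f}  OUT={}

B4 is the boundary node: OUT[B4] = {}
Applying B4's transfer function to that OUT value gives IN[B4] (row B4 above).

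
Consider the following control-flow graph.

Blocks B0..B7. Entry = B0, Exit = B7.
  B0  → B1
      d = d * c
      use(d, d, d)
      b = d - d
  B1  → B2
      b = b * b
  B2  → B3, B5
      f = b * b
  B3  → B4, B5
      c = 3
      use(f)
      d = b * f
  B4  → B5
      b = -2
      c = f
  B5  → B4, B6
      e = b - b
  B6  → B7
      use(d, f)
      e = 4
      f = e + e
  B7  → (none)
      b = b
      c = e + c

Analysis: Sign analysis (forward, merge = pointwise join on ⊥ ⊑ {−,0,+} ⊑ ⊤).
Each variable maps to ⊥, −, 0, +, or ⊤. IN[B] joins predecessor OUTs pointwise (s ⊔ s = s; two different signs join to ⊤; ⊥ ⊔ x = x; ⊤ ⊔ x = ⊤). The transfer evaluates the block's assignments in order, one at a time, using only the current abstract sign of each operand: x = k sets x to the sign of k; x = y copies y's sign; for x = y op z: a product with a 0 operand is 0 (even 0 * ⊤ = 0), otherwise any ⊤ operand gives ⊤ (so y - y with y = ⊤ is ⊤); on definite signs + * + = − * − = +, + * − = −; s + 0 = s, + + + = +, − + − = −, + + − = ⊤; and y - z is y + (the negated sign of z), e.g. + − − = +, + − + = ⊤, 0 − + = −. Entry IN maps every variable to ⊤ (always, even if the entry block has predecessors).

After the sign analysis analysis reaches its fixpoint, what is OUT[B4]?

Per-block solution:
  B0: | IN=(all ⊤) | OUT=(all ⊤)
  B1: | IN=(all ⊤) | OUT=(all ⊤)
  B2: | IN=(all ⊤) | OUT=(all ⊤)
  B3: | IN=(all ⊤) | OUT={c:+; rest ⊤}
  B4: | IN=(all ⊤) | OUT={b:-; rest ⊤}
  B5: | IN=(all ⊤) | OUT=(all ⊤)
  B6: | IN=(all ⊤) | OUT={e:+, f:+; rest ⊤}
  B7: | IN={e:+, f:+; rest ⊤} | OUT={e:+, f:+; rest ⊤}

Merge at B4: IN[B4] = OUT[B3] ⊔ OUT[B5] = {a: ⊤, b: ⊤, c: ⊤, d: ⊤, e: ⊤, f: ⊤}
Applying B4's transfer function to that IN value gives OUT[B4] (row B4 above).

Answer: {a: ⊤, b: -, c: ⊤, d: ⊤, e: ⊤, f: ⊤}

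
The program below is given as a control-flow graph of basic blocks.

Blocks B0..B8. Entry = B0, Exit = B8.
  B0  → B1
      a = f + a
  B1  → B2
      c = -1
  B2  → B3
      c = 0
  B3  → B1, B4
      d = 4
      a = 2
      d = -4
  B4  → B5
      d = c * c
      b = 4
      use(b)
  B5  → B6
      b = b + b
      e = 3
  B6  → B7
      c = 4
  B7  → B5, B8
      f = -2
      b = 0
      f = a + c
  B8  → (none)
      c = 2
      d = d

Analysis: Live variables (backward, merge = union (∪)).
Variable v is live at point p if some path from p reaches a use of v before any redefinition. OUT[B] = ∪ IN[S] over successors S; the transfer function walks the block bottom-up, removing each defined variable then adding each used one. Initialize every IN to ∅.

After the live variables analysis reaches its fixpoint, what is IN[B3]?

Answer: {c}

Trace:
Fixpoint table:
  B0:  IN={a, f}  OUT={}
  B1:  IN={}  OUT={}
  B2:  IN={}  OUT={c}
  B3:  IN={c}  OUT={a, c}
  B4:  IN={a, c}  OUT={a, b, d}
  B5:  IN={a, b, d}  OUT={a, d}
  B6:  IN={a, d}  OUT={a, c, d}
  B7:  IN={a, c, d}  OUT={a, b, d}
  B8:  IN={d}  OUT={}

Merge at B3: OUT[B3] = IN[B1] ⊔ IN[B4] = {a, c}
Applying B3's transfer function to that OUT value gives IN[B3] (row B3 above).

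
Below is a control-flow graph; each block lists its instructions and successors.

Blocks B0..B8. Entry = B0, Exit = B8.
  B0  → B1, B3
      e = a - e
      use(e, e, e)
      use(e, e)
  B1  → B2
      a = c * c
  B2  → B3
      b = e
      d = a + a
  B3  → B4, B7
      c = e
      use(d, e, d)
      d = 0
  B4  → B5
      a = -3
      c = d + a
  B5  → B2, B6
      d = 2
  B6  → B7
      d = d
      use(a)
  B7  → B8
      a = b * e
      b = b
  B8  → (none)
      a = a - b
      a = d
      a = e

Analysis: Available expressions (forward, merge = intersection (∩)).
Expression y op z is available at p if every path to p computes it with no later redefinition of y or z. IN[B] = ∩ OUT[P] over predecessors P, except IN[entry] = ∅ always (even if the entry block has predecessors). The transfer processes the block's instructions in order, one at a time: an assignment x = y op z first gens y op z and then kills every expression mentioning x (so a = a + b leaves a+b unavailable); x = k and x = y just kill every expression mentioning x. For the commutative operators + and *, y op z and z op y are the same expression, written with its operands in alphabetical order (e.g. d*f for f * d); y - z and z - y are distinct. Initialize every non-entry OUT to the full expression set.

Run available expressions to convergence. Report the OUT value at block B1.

Answer: {c*c}

Trace:
Per-block solution:
  B0:   IN={}   OUT={}
  B1:   IN={}   OUT={c*c}
  B2:   IN={}   OUT={a+a}
  B3:   IN={}   OUT={}
  B4:   IN={}   OUT={a+d}
  B5:   IN={a+d}   OUT={}
  B6:   IN={}   OUT={}
  B7:   IN={}   OUT={}
  B8:   IN={}   OUT={}

Merge at B1: IN[B1] = OUT[B0] = {}
Applying B1's transfer function to that IN value gives OUT[B1] (row B1 above).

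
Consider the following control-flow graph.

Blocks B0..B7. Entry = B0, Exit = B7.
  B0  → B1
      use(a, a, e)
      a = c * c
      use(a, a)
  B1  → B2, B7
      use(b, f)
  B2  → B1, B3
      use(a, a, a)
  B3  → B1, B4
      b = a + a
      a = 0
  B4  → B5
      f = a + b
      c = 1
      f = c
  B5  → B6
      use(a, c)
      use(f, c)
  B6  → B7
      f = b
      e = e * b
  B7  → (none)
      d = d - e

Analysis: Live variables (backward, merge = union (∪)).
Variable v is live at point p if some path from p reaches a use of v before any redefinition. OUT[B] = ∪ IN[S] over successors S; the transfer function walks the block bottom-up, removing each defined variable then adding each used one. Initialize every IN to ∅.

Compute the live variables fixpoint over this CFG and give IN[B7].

Fixpoint table:
  B0: | IN={a, b, c, d, e, f} | OUT={a, b, d, e, f}
  B1: | IN={a, b, d, e, f} | OUT={a, b, d, e, f}
  B2: | IN={a, b, d, e, f} | OUT={a, b, d, e, f}
  B3: | IN={a, d, e, f} | OUT={a, b, d, e, f}
  B4: | IN={a, b, d, e} | OUT={a, b, c, d, e, f}
  B5: | IN={a, b, c, d, e, f} | OUT={b, d, e}
  B6: | IN={b, d, e} | OUT={d, e}
  B7: | IN={d, e} | OUT={}

B7 is the boundary node: OUT[B7] = {}
Applying B7's transfer function to that OUT value gives IN[B7] (row B7 above).

Answer: {d, e}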